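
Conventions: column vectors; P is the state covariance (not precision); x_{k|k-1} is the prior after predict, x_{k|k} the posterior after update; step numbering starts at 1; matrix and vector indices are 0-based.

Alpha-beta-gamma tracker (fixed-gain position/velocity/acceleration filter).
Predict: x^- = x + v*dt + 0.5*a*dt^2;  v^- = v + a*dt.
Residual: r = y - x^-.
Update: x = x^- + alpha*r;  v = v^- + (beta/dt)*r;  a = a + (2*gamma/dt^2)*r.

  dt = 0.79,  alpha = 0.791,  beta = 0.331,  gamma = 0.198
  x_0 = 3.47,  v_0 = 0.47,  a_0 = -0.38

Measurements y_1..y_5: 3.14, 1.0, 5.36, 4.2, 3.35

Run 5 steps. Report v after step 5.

v_post = 1.1999

step 1: x_pred=3.7227  r=-0.5827  x^+=3.2618  v^+=-0.0744  a^+=-0.7497
step 2: x_pred=2.9691  r=-1.9691  x^+=1.4115  v^+=-1.4917  a^+=-1.9992
step 3: x_pred=-0.3907  r=5.7507  x^+=4.1581  v^+=-0.6615  a^+=1.6498
step 4: x_pred=4.1503  r=0.0497  x^+=4.1896  v^+=0.6626  a^+=1.6813
step 5: x_pred=5.2377  r=-1.8877  x^+=3.7445  v^+=1.1999  a^+=0.4835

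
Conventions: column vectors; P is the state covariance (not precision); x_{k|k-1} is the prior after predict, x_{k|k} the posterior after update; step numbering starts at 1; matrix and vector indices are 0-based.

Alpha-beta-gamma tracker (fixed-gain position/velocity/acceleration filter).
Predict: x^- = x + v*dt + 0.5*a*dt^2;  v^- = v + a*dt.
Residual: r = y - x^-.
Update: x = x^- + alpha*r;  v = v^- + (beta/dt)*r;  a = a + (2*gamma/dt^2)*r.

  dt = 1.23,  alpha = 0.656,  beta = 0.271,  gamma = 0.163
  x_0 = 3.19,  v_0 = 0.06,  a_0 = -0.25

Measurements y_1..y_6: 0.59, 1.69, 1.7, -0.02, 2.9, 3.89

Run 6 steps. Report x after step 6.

x_post = 3.5156

step 1: x_pred=3.0747  r=-2.4847  x^+=1.4447  v^+=-0.7949  a^+=-0.7854
step 2: x_pred=-0.1272  r=1.8172  x^+=1.0649  v^+=-1.3606  a^+=-0.3938
step 3: x_pred=-0.9066  r=2.6066  x^+=0.8033  v^+=-1.2707  a^+=0.1678
step 4: x_pred=-0.6327  r=0.6127  x^+=-0.2308  v^+=-0.9293  a^+=0.2999
step 5: x_pred=-1.1470  r=4.0470  x^+=1.5078  v^+=0.3312  a^+=1.1719
step 6: x_pred=2.8017  r=1.0883  x^+=3.5156  v^+=2.0124  a^+=1.4064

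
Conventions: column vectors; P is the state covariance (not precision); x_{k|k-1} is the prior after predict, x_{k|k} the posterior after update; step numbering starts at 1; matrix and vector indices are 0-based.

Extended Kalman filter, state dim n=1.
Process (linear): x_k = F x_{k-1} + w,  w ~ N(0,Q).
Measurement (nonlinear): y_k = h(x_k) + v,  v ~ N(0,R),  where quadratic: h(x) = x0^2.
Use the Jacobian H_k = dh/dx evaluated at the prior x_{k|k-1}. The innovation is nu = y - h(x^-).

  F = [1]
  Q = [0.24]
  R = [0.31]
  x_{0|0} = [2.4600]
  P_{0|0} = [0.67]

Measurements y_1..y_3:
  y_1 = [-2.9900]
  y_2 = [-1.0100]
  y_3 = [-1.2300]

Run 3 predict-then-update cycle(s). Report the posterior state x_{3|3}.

step 1: x^-=[2.4600]  P^-=[0.9100]  H_jac=[4.9200]  S=[22.3378]  K=[0.2004]  nu=[-9.0416]  x^+=[0.6478]  P^+=[0.0126]
step 2: x^-=[0.6478]  P^-=[0.2526]  H_jac=[1.2956]  S=[0.7340]  K=[0.4459]  nu=[-1.4296]  x^+=[0.0103]  P^+=[0.1067]
step 3: x^-=[0.0103]  P^-=[0.3467]  H_jac=[0.0207]  S=[0.3101]  K=[0.0231]  nu=[-1.2301]  x^+=[-0.0181]  P^+=[0.3465]

x_post = [-0.0181]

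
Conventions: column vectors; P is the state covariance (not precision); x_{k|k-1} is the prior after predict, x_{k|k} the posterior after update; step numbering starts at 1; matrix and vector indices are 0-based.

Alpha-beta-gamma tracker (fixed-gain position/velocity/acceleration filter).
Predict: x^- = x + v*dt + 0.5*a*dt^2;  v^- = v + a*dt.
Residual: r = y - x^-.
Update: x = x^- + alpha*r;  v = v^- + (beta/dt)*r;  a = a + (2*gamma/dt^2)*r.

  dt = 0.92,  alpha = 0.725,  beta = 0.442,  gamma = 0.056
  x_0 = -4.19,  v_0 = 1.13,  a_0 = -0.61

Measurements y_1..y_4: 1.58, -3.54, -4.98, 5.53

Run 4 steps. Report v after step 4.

v_post = 2.6144

step 1: x_pred=-3.4086  r=4.9886  x^+=0.2081  v^+=2.9655  a^+=0.0501
step 2: x_pred=2.9576  r=-6.4976  x^+=-1.7532  v^+=-0.1101  a^+=-0.8097
step 3: x_pred=-2.1971  r=-2.7829  x^+=-4.2147  v^+=-2.1920  a^+=-1.1779
step 4: x_pred=-6.7298  r=12.2598  x^+=2.1585  v^+=2.6144  a^+=0.4444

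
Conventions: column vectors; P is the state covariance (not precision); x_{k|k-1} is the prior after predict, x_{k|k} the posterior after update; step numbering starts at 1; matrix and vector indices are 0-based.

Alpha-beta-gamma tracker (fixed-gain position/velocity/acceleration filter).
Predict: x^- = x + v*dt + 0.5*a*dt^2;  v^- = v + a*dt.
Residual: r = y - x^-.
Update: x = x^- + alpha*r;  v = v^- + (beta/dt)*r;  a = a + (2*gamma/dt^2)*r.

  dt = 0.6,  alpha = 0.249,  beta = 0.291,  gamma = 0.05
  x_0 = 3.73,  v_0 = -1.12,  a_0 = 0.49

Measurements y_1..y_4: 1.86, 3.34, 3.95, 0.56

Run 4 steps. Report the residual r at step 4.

resid = -2.4334

step 1: x_pred=3.1462  r=-1.2862  x^+=2.8259  v^+=-1.4498  a^+=0.1327
step 2: x_pred=1.9799  r=1.3601  x^+=2.3186  v^+=-0.7105  a^+=0.5105
step 3: x_pred=1.9842  r=1.9658  x^+=2.4737  v^+=0.5492  a^+=1.0566
step 4: x_pred=2.9934  r=-2.4334  x^+=2.3875  v^+=0.0030  a^+=0.3806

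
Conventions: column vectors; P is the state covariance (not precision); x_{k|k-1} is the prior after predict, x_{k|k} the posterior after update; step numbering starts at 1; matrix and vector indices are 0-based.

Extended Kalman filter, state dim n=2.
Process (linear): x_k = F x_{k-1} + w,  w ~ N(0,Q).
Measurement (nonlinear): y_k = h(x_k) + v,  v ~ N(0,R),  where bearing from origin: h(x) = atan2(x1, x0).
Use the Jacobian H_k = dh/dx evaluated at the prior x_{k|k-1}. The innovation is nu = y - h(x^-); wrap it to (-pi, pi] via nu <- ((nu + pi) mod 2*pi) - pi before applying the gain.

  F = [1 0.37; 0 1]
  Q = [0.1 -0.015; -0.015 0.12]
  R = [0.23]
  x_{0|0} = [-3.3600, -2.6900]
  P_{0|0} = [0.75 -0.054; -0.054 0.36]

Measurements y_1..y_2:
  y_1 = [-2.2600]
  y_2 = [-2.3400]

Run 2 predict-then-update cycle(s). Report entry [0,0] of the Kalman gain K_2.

K[0,0] = 0.1937

step 1: x^-=[-4.3553, -2.6900]  P^-=[0.8593 0.0642; 0.0642 0.4800]  H_jac=[0.1027 -0.1662]  S=[0.2501]  K=[0.3100; -0.2926]  nu=[0.3283]  x^+=[-4.2535, -2.7861]  P^+=[0.8353 0.0869; 0.0869 0.4586]
step 2: x^-=[-5.2844, -2.7861]  P^-=[1.0624 0.2416; 0.2416 0.5786]  H_jac=[0.0781 -0.1481]  S=[0.2436]  K=[0.1937; -0.2743]  nu=[0.3164]  x^+=[-5.2231, -2.8729]  P^+=[1.0532 0.2545; 0.2545 0.5603]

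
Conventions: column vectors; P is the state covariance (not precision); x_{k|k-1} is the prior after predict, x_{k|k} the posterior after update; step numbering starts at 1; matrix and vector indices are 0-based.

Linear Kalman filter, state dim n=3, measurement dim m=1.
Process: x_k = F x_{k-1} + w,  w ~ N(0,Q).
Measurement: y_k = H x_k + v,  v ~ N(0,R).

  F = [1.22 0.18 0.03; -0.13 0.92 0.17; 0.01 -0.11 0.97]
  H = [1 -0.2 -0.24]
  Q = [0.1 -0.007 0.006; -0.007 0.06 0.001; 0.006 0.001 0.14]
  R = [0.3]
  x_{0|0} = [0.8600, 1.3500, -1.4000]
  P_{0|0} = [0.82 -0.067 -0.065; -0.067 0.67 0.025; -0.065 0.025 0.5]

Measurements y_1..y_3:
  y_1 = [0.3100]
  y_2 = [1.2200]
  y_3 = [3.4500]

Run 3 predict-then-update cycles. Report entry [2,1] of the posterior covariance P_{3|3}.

step 1: x^-=[1.2502, 0.8922, -1.4979]  P^-=[1.3087 -0.1090 -0.0465; -0.1090 0.6821 0.0429; -0.0465 0.0429 0.6122]  S=[1.7413]  K=[0.7705; -0.1468; -0.1160]  nu=[-1.1213]  x^+=[0.3863, 1.0568, -1.3678]  P^+=[0.2750 0.0880 0.1092; 0.0880 0.6446 0.0133; 0.1092 0.0133 0.5888]
step 2: x^-=[0.6204, 0.6895, -1.4392]  P^-=[0.5775 0.1789 0.1335; 0.1789 0.6055 0.0326; 0.1335 0.0326 0.7009]  S=[0.8095]  K=[0.6295; 0.0617; -0.0509]  nu=[0.3921]  x^+=[0.8673, 0.7137, -1.4591]  P^+=[0.2566 0.1474 0.1595; 0.1474 0.6024 0.0351; 0.1595 0.0351 0.6988]
step 3: x^-=[1.1428, 0.2959, -1.4852]  P^-=[0.5789 0.2521 0.1928; 0.2521 0.5631 0.0692; 0.1928 0.0692 0.8001]  S=[0.7608]  K=[0.6338; 0.1616; -0.0172]  nu=[2.0100]  x^+=[2.4168, 0.6206, -1.5197]  P^+=[0.2733 0.1742 0.2011; 0.1742 0.5432 0.0714; 0.2011 0.0714 0.7998]

P_post[2,1] = 0.0714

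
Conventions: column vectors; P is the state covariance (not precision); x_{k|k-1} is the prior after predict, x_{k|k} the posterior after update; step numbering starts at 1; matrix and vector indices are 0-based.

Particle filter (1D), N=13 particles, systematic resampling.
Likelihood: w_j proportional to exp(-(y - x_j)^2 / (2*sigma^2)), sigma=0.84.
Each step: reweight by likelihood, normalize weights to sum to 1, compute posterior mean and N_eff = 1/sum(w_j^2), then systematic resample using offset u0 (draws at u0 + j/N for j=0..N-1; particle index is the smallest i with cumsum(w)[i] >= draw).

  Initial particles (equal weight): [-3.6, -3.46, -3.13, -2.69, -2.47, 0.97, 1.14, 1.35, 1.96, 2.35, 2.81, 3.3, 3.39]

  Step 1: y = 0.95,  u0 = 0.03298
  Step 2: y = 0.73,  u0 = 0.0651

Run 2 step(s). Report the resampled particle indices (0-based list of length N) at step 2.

step 1: w=[0.0000, 0.0000, 0.0000, 0.0000, 0.0001, 0.2685, 0.2618, 0.2398, 0.1304, 0.0670, 0.0231, 0.0054, 0.0040]  mean=1.3914  Neff=4.5413  idx=[5, 5, 5, 5, 6, 6, 6, 7, 7, 7, 8, 8, 9]
step 2: w=[0.0997, 0.0997, 0.0997, 0.0997, 0.0922, 0.0922, 0.0922, 0.0791, 0.0791, 0.0791, 0.0356, 0.0356, 0.0162]  mean=1.1999  Neff=11.5171  idx=[0, 1, 2, 2, 3, 4, 5, 6, 7, 8, 9, 9, 12]

resampled_idx = [0, 1, 2, 2, 3, 4, 5, 6, 7, 8, 9, 9, 12]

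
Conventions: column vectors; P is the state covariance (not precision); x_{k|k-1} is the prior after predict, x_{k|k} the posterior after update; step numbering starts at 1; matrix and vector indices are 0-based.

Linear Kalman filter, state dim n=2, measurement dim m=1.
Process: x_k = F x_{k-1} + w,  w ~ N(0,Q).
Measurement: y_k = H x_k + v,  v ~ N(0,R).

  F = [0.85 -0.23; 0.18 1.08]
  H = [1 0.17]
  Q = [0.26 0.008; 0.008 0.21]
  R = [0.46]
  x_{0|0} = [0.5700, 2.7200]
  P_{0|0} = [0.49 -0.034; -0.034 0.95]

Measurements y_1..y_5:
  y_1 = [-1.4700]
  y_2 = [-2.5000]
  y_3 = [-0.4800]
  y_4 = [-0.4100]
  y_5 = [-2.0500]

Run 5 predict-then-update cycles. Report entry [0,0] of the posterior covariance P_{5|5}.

step 1: x^-=[-0.1411, 3.0402]  P^-=[0.6776 -0.1828; -0.1828 1.3207]  S=[1.1136]  K=[0.5806; 0.0375]  nu=[-1.8457]  x^+=[-1.2126, 2.9711]  P^+=[0.3022 -0.2070; -0.2070 1.3192]
step 2: x^-=[-1.7141, 2.9905]  P^-=[0.6291 -0.4549; -0.4549 1.6780]  S=[0.9829]  K=[0.5614; -0.1726]  nu=[-1.2943]  x^+=[-2.4406, 3.2139]  P^+=[0.3194 -0.3597; -0.3597 1.6487]
step 3: x^-=[-2.8137, 3.0317]  P^-=[0.7186 -0.6680; -0.6680 2.0035]  S=[1.0094]  K=[0.5994; -0.3243]  nu=[1.8184]  x^+=[-1.7238, 2.4419]  P^+=[0.3559 -0.4717; -0.4717 1.8974]
step 4: x^-=[-2.0269, 2.3270]  P^-=[0.8020 -0.8224; -0.8224 2.2512]  S=[1.0474]  K=[0.6322; -0.4198]  nu=[1.2213]  x^+=[-1.2548, 1.8144]  P^+=[0.3834 -0.5444; -0.5444 2.0667]
step 5: x^-=[-1.4839, 1.7337]  P^-=[0.8592 -0.9239; -0.9239 2.4213]  S=[1.0750]  K=[0.6531; -0.4766]  nu=[-0.8608]  x^+=[-2.0461, 2.1439]  P^+=[0.4006 -0.5893; -0.5893 2.1771]

P_post[0,0] = 0.4006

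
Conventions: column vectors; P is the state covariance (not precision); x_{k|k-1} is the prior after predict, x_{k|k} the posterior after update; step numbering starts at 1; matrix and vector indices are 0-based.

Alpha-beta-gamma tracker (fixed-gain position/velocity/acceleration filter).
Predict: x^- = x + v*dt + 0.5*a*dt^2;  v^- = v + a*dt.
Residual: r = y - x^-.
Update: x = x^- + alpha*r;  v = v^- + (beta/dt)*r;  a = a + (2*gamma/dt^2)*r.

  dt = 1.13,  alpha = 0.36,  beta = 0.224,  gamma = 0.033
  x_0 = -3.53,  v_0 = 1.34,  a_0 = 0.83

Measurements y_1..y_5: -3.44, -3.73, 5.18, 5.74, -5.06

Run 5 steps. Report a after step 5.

a_post = -0.1858

step 1: x_pred=-1.4859  r=-1.9541  x^+=-2.1894  v^+=1.8905  a^+=0.7290
step 2: x_pred=0.4124  r=-4.1424  x^+=-1.0789  v^+=1.8932  a^+=0.5149
step 3: x_pred=1.3891  r=3.7909  x^+=2.7538  v^+=3.2265  a^+=0.7108
step 4: x_pred=6.8536  r=-1.1136  x^+=6.4527  v^+=3.8089  a^+=0.6533
step 5: x_pred=11.1739  r=-16.2339  x^+=5.3297  v^+=1.3291  a^+=-0.1858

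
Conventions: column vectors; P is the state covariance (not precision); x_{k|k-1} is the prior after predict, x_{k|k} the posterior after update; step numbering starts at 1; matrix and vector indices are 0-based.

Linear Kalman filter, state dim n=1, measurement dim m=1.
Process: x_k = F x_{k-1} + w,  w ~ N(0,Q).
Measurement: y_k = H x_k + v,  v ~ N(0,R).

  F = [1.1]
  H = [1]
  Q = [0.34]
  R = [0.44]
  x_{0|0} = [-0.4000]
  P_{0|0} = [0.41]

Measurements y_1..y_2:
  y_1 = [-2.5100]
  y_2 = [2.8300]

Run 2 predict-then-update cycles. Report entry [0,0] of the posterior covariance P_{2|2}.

step 1: x^-=[-0.4400]  P^-=[0.8361]  S=[1.2761]  K=[0.6552]  nu=[-2.0700]  x^+=[-1.7963]  P^+=[0.2883]
step 2: x^-=[-1.9759]  P^-=[0.6888]  S=[1.1288]  K=[0.6102]  nu=[4.8059]  x^+=[0.9567]  P^+=[0.2685]

P_post[0,0] = 0.2685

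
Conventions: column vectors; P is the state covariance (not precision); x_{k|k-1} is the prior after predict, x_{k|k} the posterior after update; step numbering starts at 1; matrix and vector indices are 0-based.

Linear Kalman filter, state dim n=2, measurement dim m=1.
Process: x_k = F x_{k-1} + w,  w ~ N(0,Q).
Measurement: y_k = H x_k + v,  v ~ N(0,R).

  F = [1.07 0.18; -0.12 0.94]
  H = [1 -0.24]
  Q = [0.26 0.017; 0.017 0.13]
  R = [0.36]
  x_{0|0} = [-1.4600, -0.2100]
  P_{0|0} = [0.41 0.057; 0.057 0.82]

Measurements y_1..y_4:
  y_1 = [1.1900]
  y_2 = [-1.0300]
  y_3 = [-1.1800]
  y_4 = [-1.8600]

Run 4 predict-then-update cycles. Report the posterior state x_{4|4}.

x_post = [-1.6587, -0.2899]

step 1: x^-=[-1.6000, -0.0222]  P^-=[0.7779 0.1592; 0.1592 0.8476]  S=[1.1103]  K=[0.6662; -0.0398]  nu=[2.7847]  x^+=[0.2552, -0.1331]  P^+=[0.2851 0.1887; 0.1887 0.8458]
step 2: x^-=[0.2491, -0.1557]  P^-=[0.6865 0.3092; 0.3092 0.8389]  S=[0.9464]  K=[0.6470; 0.1140]  nu=[-1.3165]  x^+=[-0.6026, -0.3058]  P^+=[0.2904 0.2394; 0.2394 0.8266]
step 3: x^-=[-0.6998, -0.2151]  P^-=[0.7114 0.3552; 0.3552 0.8106]  S=[0.9476]  K=[0.6608; 0.1696]  nu=[-0.5318]  x^+=[-1.0512, -0.3053]  P^+=[0.2977 0.2490; 0.2490 0.7833]
step 4: x^-=[-1.1798, -0.1608]  P^-=[0.7221 0.3564; 0.3564 0.7703]  S=[0.9554]  K=[0.6663; 0.1796]  nu=[-0.7188]  x^+=[-1.6587, -0.2899]  P^+=[0.2980 0.2421; 0.2421 0.7395]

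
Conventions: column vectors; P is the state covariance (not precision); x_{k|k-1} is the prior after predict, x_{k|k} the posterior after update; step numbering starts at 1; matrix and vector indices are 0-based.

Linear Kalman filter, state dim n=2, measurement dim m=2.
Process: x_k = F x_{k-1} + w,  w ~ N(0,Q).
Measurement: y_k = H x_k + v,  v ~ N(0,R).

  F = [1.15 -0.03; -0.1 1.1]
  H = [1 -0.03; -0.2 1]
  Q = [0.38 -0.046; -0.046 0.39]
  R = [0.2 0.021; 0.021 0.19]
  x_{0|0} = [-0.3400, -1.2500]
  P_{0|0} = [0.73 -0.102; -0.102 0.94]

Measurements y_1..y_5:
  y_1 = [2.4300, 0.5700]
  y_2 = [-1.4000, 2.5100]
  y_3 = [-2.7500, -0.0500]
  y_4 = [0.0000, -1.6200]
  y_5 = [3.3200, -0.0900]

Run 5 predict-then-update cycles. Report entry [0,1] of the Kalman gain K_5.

step 1: x^-=[-0.3535, -1.3410]  P^-=[1.3533 -0.2903; -0.2903 1.5571]  S=[1.5721 -0.5884; -0.5884 1.9174]  K=[0.8551 -0.0302; 0.1140 0.8774]  nu=[2.7433, 1.8403]  x^+=[1.9367, 0.5864]  P^+=[0.1718 0.0466; 0.0466 0.1784]
step 2: x^-=[2.2096, 0.4514]  P^-=[0.6041 -0.0126; -0.0126 0.5974]  S=[0.8054 -0.1304; -0.1304 0.8165]  K=[0.7433 -0.0447; 0.0832 0.7479]  nu=[-3.5960, 2.5005]  x^+=[-0.5751, 2.0223]  P^+=[0.1488 0.0369; 0.0369 0.1512]
step 3: x^-=[-0.7220, 2.2821]  P^-=[0.5744 -0.0213; -0.0213 0.5664]  S=[0.7762 -0.1323; -0.1323 0.7879]  K=[0.7324 -0.0499; 0.0763 0.7371]  nu=[-1.9595, -2.4765]  x^+=[-2.0336, 0.3072]  P^+=[0.1465 0.0352; 0.0352 0.1487]
step 4: x^-=[-2.3478, 0.5413]  P^-=[0.5714 -0.0231; -0.0231 0.5636]  S=[0.7733 -0.1335; -0.1335 0.7857]  K=[0.7311 -0.0507; 0.0752 0.7360]  nu=[2.3640, -2.6308]  x^+=[-0.4861, -1.2171]  P^+=[0.1462 0.0350; 0.0350 0.1484]
step 5: x^-=[-0.5225, -1.2902]  P^-=[0.5711 -0.0234; -0.0234 0.5633]  S=[0.7730 -0.1336; -0.1336 0.7855]  K=[0.7309 -0.0508; 0.0751 0.7359]  nu=[3.8038, 1.0957]  x^+=[2.2020, -0.1982]  P^+=[0.1462 0.0349; 0.0349 0.1484]

K[0,1] = -0.0508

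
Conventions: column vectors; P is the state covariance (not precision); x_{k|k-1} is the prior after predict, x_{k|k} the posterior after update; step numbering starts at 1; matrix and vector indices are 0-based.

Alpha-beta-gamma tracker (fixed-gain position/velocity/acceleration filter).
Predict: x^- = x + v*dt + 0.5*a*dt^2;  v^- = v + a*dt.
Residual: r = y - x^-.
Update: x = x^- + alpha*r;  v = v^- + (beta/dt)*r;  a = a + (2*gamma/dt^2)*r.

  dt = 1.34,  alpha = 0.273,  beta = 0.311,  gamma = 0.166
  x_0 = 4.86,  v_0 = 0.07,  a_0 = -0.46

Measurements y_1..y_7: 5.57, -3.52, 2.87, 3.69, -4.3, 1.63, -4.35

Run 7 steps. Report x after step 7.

step 1: x_pred=4.5408  r=1.0292  x^+=4.8218  v^+=-0.3075  a^+=-0.2697
step 2: x_pred=4.1675  r=-7.6875  x^+=2.0688  v^+=-2.4531  a^+=-1.6911
step 3: x_pred=-2.7366  r=5.6066  x^+=-1.2060  v^+=-3.4180  a^+=-0.6545
step 4: x_pred=-6.3737  r=10.0637  x^+=-3.6263  v^+=-1.9593  a^+=1.2063
step 5: x_pred=-5.1687  r=0.8687  x^+=-4.9316  v^+=-0.1412  a^+=1.3669
step 6: x_pred=-3.8936  r=5.5236  x^+=-2.3857  v^+=2.9724  a^+=2.3882
step 7: x_pred=3.7415  r=-8.0915  x^+=1.5325  v^+=4.2946  a^+=0.8921

x_post = 1.5325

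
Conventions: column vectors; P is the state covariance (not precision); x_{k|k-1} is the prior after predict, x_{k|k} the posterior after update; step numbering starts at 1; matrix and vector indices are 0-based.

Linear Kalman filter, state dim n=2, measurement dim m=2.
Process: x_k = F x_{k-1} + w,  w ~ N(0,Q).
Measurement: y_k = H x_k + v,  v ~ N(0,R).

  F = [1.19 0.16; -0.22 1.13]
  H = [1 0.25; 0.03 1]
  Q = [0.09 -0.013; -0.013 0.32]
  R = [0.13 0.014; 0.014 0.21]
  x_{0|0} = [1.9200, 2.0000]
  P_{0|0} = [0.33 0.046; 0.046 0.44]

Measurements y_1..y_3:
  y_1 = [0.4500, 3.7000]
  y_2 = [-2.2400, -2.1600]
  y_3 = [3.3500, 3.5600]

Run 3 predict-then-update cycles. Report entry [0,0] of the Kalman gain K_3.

step 1: x^-=[2.6048, 1.8376]  P^-=[0.5861 0.0404; 0.0404 0.8749]  S=[0.7910 0.2910; 0.2910 1.0879]  K=[0.8143 -0.1645; 0.0347 0.7961]  nu=[-2.6142, 1.7843]  x^+=[0.1826, 3.1673]  P^+=[0.1102 -0.0265; -0.0265 0.1685]
step 2: x^-=[0.7240, 3.5388]  P^-=[0.2402 -0.0460; -0.0460 0.5536]  S=[0.3818 0.1132; 0.1132 0.7610]  K=[0.6425 -0.1466; 0.0280 0.7214]  nu=[-3.8487, -5.7206]  x^+=[-0.9102, -0.6958]  P^+=[0.0876 -0.0244; -0.0244 0.1526]
step 3: x^-=[-1.1945, -0.5860]  P^-=[0.2086 -0.0403; -0.0403 0.5313]  S=[0.3517 0.1125; 0.1125 0.7390]  K=[0.6090 -0.1387; 0.0354 0.7118]  nu=[4.6910, 4.1818]  x^+=[1.0819, 2.5569]  P^+=[0.0830 -0.0231; -0.0231 0.1507]

K[0,0] = 0.6090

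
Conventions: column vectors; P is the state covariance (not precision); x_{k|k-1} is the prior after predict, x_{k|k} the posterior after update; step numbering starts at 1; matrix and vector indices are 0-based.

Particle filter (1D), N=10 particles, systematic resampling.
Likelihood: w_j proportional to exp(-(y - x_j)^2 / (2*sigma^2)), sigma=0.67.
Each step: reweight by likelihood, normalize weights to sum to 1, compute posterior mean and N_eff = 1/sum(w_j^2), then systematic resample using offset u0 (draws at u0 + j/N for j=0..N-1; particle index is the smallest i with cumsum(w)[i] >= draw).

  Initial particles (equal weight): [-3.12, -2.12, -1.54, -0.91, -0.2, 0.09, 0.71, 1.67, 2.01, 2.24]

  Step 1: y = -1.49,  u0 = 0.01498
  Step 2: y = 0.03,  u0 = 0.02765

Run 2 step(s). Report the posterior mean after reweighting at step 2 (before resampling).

post_mean = -0.6581

step 1: w=[0.0199, 0.2470, 0.3832, 0.2642, 0.0602, 0.0238, 0.0018, 0.0000, 0.0000, 0.0000]  mean=-1.4248  Neff=3.5438  idx=[0, 1, 1, 2, 2, 2, 2, 3, 3, 4]
step 2: w=[0.0000, 0.0030, 0.0030, 0.0328, 0.0328, 0.0328, 0.0328, 0.1908, 0.1908, 0.4813]  mean=-0.6581  Neff=3.2384  idx=[3, 6, 7, 7, 8, 9, 9, 9, 9, 9]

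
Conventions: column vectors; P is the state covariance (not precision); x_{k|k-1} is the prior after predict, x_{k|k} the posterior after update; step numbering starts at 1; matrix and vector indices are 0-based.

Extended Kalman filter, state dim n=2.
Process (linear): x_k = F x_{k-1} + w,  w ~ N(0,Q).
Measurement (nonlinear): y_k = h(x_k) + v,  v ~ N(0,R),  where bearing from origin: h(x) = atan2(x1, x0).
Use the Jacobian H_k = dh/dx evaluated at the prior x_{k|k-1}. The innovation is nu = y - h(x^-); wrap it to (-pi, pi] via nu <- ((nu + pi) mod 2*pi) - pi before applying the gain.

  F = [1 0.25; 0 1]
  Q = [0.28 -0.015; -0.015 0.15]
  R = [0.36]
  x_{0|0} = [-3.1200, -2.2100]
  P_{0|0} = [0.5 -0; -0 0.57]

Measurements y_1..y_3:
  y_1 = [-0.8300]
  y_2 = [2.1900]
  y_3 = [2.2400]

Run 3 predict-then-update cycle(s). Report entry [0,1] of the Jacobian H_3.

step 1: x^-=[-3.6725, -2.2100]  P^-=[0.8156 0.1275; 0.1275 0.7200]  H_jac=[0.1203 -0.1999]  S=[0.3944]  K=[0.1841; -0.3260]  nu=[1.7699]  x^+=[-3.3466, -2.7870]  P^+=[0.8023 0.1512; 0.1512 0.6781]
step 2: x^-=[-4.0434, -2.7870]  P^-=[1.2002 0.3057; 0.3057 0.8281]  H_jac=[0.1156 -0.1677]  S=[0.3875]  K=[0.2257; -0.2671]  nu=[-1.5551]  x^+=[-4.3943, -2.3716]  P^+=[1.1805 0.3291; 0.3291 0.8004]
step 3: x^-=[-4.9872, -2.3716]  P^-=[1.6750 0.5142; 0.5142 0.9504]  H_jac=[0.0778 -0.1635]  S=[0.3825]  K=[0.1207; -0.3018]  nu=[-1.3455]  x^+=[-5.1497, -1.9655]  P^+=[1.6695 0.5281; 0.5281 0.9156]

H_jac[0,1] = -0.1635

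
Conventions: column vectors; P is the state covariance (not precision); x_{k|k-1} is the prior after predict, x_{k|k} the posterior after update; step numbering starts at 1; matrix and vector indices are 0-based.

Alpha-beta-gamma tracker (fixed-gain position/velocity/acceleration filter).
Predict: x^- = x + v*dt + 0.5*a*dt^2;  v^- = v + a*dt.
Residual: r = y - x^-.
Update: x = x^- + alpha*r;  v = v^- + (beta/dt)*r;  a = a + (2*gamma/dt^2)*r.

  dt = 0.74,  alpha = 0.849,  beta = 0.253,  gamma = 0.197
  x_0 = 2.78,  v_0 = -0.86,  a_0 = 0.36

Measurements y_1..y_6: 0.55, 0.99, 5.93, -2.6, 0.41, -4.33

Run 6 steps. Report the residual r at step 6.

resid = -3.9747

step 1: x_pred=2.2422  r=-1.6922  x^+=0.8055  v^+=-1.1721  a^+=-0.8575
step 2: x_pred=-0.2967  r=1.2867  x^+=0.7957  v^+=-1.3668  a^+=0.0682
step 3: x_pred=-0.1970  r=6.1270  x^+=5.0048  v^+=0.7785  a^+=4.4767
step 4: x_pred=6.8066  r=-9.4066  x^+=-1.1796  v^+=0.8752  a^+=-2.2914
step 5: x_pred=-1.1594  r=1.5694  x^+=0.1730  v^+=-0.2839  a^+=-1.1622
step 6: x_pred=-0.3553  r=-3.9747  x^+=-3.7298  v^+=-2.5029  a^+=-4.0220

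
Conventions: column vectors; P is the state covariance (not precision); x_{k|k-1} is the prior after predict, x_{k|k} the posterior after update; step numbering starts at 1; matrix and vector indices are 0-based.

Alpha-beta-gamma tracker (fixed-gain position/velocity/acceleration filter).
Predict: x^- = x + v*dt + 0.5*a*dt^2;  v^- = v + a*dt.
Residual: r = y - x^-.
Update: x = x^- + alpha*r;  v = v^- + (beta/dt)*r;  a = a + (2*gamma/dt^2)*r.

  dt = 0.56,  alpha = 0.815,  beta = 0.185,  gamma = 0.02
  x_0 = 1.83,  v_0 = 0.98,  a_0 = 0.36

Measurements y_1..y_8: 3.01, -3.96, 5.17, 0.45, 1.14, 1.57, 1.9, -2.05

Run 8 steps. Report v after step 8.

v_post = -0.9690

step 1: x_pred=2.4352  r=0.5748  x^+=2.9037  v^+=1.3715  a^+=0.4333
step 2: x_pred=3.7396  r=-7.6996  x^+=-2.5356  v^+=-0.9295  a^+=-0.5488
step 3: x_pred=-3.1421  r=8.3121  x^+=3.6323  v^+=1.5092  a^+=0.5114
step 4: x_pred=4.5576  r=-4.1076  x^+=1.2099  v^+=0.4386  a^+=-0.0125
step 5: x_pred=1.4536  r=-0.3136  x^+=1.1980  v^+=0.3280  a^+=-0.0525
step 6: x_pred=1.3735  r=0.1965  x^+=1.5336  v^+=0.3635  a^+=-0.0274
step 7: x_pred=1.7329  r=0.1671  x^+=1.8691  v^+=0.4034  a^+=-0.0061
step 8: x_pred=2.0940  r=-4.1440  x^+=-1.2834  v^+=-0.9690  a^+=-0.5347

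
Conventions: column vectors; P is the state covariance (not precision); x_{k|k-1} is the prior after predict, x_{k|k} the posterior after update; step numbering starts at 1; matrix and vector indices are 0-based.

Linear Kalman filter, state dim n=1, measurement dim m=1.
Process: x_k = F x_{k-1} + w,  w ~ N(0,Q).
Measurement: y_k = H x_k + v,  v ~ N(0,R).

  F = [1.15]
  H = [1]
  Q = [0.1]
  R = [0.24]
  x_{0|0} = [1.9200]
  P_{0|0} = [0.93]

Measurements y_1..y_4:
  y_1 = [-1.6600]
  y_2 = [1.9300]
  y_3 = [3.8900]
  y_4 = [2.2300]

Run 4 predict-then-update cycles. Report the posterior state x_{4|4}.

x_post = [2.5263]

step 1: x^-=[2.2080]  P^-=[1.3299]  S=[1.5699]  K=[0.8471]  nu=[-3.8680]  x^+=[-1.0687]  P^+=[0.2033]
step 2: x^-=[-1.2290]  P^-=[0.3689]  S=[0.6089]  K=[0.6058]  nu=[3.1590]  x^+=[0.6848]  P^+=[0.1454]
step 3: x^-=[0.7876]  P^-=[0.2923]  S=[0.5323]  K=[0.5491]  nu=[3.1024]  x^+=[2.4912]  P^+=[0.1318]
step 4: x^-=[2.8648]  P^-=[0.2743]  S=[0.5143]  K=[0.5333]  nu=[-0.6348]  x^+=[2.5263]  P^+=[0.1280]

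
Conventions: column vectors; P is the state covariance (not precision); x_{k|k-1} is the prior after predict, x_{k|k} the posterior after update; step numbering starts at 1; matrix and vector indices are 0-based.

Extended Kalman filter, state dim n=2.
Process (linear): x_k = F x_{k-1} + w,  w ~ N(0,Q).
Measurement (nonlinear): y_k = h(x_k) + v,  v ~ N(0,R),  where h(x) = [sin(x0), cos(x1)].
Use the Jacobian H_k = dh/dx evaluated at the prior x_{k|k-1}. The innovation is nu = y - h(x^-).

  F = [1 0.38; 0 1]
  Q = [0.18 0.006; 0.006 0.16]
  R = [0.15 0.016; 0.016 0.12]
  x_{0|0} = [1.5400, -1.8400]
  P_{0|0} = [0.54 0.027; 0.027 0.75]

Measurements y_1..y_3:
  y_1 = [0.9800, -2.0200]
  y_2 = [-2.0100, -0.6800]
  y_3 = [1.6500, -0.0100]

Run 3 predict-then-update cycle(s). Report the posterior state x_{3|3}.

step 1: x^-=[0.8408, -1.8400]  P^-=[0.8488 0.3180; 0.3180 0.9100]  H_jac=[0.6669 0.0000; 0.0000 0.9640]  S=[0.5275 0.2204; 0.2204 0.9656]  K=[1.0396 0.0801; 0.0248 0.9028]  nu=[0.2348, -1.7540]  x^+=[0.9444, -3.4177]  P^+=[0.2358 0.0272; 0.0272 0.1128]
step 2: x^-=[-0.3544, -3.4177]  P^-=[0.4528 0.0761; 0.0761 0.2728]  H_jac=[0.9379 0.0000; 0.0000 -0.2726]  S=[0.5482 -0.0035; -0.0035 0.1403]  K=[0.7737 -0.1288; 0.1268 -0.5271]  nu=[-1.6630, 0.2821]  x^+=[-1.6774, -3.7774]  P^+=[0.1215 0.0113; 0.0113 0.2245]
step 3: x^-=[-3.1128, -3.7774]  P^-=[0.3426 0.1026; 0.1026 0.3845]  H_jac=[-0.9996 0.0000; 0.0000 -0.5938]  S=[0.4923 0.0769; 0.0769 0.2556]  K=[-0.6908 -0.0305; -0.0722 -0.8717]  nu=[1.6788, 0.7946]  x^+=[-4.2968, -4.5912]  P^+=[0.1042 0.0248; 0.0248 0.1781]

x_post = [-4.2968, -4.5912]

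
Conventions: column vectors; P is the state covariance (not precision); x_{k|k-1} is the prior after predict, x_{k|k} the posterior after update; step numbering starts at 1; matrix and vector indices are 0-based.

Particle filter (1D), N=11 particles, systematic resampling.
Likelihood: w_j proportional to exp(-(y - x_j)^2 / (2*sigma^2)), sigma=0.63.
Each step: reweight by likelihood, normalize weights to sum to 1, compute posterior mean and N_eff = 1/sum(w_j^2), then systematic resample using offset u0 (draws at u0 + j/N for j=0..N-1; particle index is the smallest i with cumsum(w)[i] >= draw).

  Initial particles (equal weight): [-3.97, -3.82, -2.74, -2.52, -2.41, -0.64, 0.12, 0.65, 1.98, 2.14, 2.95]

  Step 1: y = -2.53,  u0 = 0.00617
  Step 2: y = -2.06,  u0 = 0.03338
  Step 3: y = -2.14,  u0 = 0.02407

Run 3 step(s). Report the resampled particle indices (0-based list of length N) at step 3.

resampled_idx = [0, 1, 2, 3, 4, 5, 6, 7, 8, 9, 10]

step 1: w=[0.0234, 0.0392, 0.3017, 0.3189, 0.3132, 0.0035, 0.0000, 0.0000, 0.0000, 0.0000, 0.0000]  mean=-2.6300  Neff=3.4139  idx=[0, 2, 2, 2, 3, 3, 3, 3, 4, 4, 4]
step 2: w=[0.0014, 0.0763, 0.0763, 0.0763, 0.1046, 0.1046, 0.1046, 0.1046, 0.1171, 0.1171, 0.1171]  mean=-2.5337  Neff=9.7683  idx=[1, 2, 3, 4, 5, 6, 7, 8, 8, 9, 10]
step 3: w=[0.0715, 0.0715, 0.0715, 0.0938, 0.0938, 0.0938, 0.0938, 0.1026, 0.1026, 0.1026, 0.1026]  mean=-2.5220  Neff=10.7964  idx=[0, 1, 2, 3, 4, 5, 6, 7, 8, 9, 10]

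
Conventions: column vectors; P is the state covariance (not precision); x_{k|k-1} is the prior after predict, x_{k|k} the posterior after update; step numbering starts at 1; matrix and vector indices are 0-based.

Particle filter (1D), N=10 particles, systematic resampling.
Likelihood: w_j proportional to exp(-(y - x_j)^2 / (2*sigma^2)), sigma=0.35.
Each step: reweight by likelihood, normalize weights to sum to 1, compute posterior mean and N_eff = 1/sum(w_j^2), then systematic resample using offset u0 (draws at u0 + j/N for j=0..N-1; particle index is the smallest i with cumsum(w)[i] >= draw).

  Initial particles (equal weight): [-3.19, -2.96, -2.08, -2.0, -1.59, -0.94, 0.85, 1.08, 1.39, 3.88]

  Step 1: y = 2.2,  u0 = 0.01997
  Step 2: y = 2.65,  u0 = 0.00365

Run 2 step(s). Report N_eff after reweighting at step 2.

step 1: w=[0.0000, 0.0000, 0.0000, 0.0000, 0.0000, 0.0000, 0.0078, 0.0794, 0.9127, 0.0001]  mean=1.3615  Neff=1.1914  idx=[7, 8, 8, 8, 8, 8, 8, 8, 8, 8]
step 2: w=[0.0031, 0.1108, 0.1108, 0.1108, 0.1108, 0.1108, 0.1108, 0.1108, 0.1108, 0.1108]  mean=1.3890  Neff=9.0550  idx=[1, 1, 2, 3, 4, 5, 6, 7, 8, 9]

N_eff = 9.0550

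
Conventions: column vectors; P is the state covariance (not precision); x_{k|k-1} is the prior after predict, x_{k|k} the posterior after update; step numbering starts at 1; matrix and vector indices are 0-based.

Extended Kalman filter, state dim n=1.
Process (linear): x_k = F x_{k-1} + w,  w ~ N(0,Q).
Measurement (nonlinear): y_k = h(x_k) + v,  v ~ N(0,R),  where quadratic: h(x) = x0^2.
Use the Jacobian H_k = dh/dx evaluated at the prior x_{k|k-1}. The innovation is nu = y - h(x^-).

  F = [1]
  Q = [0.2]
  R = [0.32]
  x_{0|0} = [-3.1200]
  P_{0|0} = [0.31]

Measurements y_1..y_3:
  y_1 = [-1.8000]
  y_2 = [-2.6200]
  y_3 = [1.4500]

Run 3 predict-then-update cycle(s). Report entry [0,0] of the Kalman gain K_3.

step 1: x^-=[-3.1200]  P^-=[0.5100]  H_jac=[-6.2400]  S=[20.1782]  K=[-0.1577]  nu=[-11.5344]  x^+=[-1.3009]  P^+=[0.0081]
step 2: x^-=[-1.3009]  P^-=[0.2081]  H_jac=[-2.6017]  S=[1.7285]  K=[-0.3132]  nu=[-4.3122]  x^+=[0.0498]  P^+=[0.0385]
step 3: x^-=[0.0498]  P^-=[0.2385]  H_jac=[0.0995]  S=[0.3224]  K=[0.0736]  nu=[1.4475]  x^+=[0.1564]  P^+=[0.2368]

K[0,0] = 0.0736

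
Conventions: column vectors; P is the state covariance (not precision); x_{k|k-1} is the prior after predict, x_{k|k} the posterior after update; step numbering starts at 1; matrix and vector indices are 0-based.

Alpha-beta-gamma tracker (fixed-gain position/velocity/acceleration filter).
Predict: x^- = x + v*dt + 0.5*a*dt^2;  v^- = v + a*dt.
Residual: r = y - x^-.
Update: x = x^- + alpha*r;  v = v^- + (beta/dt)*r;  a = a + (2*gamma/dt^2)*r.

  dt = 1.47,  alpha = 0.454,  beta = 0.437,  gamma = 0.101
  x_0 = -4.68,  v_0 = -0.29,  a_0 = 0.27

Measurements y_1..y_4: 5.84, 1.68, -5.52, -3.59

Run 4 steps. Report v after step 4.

v_post = -2.6858

step 1: x_pred=-4.8146  r=10.6546  x^+=0.0226  v^+=3.2743  a^+=1.2660
step 2: x_pred=6.2036  r=-4.5236  x^+=4.1499  v^+=3.7905  a^+=0.8431
step 3: x_pred=10.6329  r=-16.1529  x^+=3.2995  v^+=0.2280  a^+=-0.6668
step 4: x_pred=2.9141  r=-6.5041  x^+=-0.0388  v^+=-2.6858  a^+=-1.2748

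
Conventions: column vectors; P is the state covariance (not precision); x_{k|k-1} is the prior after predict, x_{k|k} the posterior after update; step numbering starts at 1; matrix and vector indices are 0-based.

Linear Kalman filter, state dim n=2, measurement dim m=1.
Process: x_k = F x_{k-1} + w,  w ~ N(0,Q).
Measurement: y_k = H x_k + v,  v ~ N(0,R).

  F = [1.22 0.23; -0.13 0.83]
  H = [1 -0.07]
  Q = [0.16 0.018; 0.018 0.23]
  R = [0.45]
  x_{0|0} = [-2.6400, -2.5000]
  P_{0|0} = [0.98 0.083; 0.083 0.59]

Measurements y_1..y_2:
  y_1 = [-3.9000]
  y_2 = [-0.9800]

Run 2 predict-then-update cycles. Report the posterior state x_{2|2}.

step 1: x^-=[-3.7958, -1.7318]  P^-=[1.6964 0.0568; 0.0568 0.6351]  S=[2.1416]  K=[0.7903; 0.0057]  nu=[-0.2254]  x^+=[-3.9739, -1.7331]  P^+=[0.3589 0.0470; 0.0470 0.6350]
step 2: x^-=[-5.2468, -0.9219]  P^-=[0.7542 0.1285; 0.1285 0.6634]  S=[1.1895]  K=[0.6265; 0.0690]  nu=[4.2023]  x^+=[-2.6141, -0.6318]  P^+=[0.2873 0.0771; 0.0771 0.6577]

x_post = [-2.6141, -0.6318]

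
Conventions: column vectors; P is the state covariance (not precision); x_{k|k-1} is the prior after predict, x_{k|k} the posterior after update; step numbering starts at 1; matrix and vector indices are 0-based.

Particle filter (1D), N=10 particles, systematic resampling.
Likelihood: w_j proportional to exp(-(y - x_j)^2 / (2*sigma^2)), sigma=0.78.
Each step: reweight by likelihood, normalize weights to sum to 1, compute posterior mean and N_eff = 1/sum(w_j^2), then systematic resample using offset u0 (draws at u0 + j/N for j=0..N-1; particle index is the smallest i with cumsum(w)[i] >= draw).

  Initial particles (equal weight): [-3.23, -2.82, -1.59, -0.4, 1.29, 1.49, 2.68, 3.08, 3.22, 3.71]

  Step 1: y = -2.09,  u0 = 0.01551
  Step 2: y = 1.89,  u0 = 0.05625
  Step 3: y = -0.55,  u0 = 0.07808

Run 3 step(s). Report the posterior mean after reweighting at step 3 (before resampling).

post_mean = -1.5900

step 1: w=[0.1810, 0.3398, 0.4288, 0.0504, 0.0000, 0.0000, 0.0000, 0.0000, 0.0000, 0.0000]  mean=-2.2447  Neff=2.9884  idx=[0, 0, 1, 1, 1, 1, 2, 2, 2, 2]
step 2: w=[0.0000, 0.0000, 0.0001, 0.0001, 0.0001, 0.0001, 0.2499, 0.2499, 0.2499, 0.2499]  mean=-1.5903  Neff=4.0021  idx=[6, 6, 7, 7, 7, 8, 8, 9, 9, 9]
step 3: w=[0.1000, 0.1000, 0.1000, 0.1000, 0.1000, 0.1000, 0.1000, 0.1000, 0.1000, 0.1000]  mean=-1.5900  Neff=10.0000  idx=[0, 1, 2, 3, 4, 5, 6, 7, 8, 9]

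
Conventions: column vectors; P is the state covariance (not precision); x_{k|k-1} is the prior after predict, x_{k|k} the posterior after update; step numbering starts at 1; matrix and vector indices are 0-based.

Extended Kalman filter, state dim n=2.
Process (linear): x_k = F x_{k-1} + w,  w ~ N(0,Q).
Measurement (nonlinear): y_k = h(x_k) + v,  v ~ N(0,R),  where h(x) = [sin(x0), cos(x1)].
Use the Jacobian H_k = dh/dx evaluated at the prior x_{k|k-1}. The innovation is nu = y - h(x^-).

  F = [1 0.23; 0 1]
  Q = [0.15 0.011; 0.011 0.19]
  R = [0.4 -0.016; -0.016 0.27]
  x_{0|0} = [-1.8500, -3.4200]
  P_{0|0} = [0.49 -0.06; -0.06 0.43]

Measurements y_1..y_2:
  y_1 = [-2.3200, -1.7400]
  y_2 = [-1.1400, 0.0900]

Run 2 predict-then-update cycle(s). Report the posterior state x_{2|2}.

x_post = [-1.9193, -2.3127]

step 1: x^-=[-2.6366, -3.4200]  P^-=[0.6351 0.0499; 0.0499 0.6200]  H_jac=[-0.8752 0.0000; 0.0000 -0.2748]  S=[0.8865 -0.0040; -0.0040 0.3168]  K=[-0.6273 -0.0512; -0.0517 -0.5385]  nu=[-1.8362, -0.7785]  x^+=[-1.4449, -2.9059]  P^+=[0.2858 0.0138; 0.0138 0.5260]
step 2: x^-=[-2.1133, -2.9059]  P^-=[0.4699 0.1458; 0.1458 0.7160]  H_jac=[-0.5163 0.0000; 0.0000 0.2335]  S=[0.5253 -0.0336; -0.0336 0.3090]  K=[-0.4580 0.0604; -0.1094 0.5291]  nu=[-0.2836, 1.0624]  x^+=[-1.9193, -2.3127]  P^+=[0.3567 0.1012; 0.1012 0.6193]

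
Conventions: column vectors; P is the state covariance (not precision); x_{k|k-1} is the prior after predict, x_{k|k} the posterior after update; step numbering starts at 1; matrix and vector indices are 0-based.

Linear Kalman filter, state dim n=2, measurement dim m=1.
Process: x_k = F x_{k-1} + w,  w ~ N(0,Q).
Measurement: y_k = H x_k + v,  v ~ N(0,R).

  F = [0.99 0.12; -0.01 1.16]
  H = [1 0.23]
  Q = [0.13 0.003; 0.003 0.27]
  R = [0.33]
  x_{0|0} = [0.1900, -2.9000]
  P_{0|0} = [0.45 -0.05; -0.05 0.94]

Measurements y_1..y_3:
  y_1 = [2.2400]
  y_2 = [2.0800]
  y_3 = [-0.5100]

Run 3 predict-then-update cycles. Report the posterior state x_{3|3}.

step 1: x^-=[-0.1599, -3.3659]  P^-=[0.5727 0.0720; 0.0720 1.5361]  S=[1.0171]  K=[0.5794; 0.4182]  nu=[3.1741]  x^+=[1.6790, -2.0386]  P^+=[0.2313 -0.1744; -0.1744 1.3582]
step 2: x^-=[1.4176, -2.3815]  P^-=[0.3348 -0.0103; -0.0103 2.1017]  S=[0.7713]  K=[0.4310; 0.6134]  nu=[1.2101]  x^+=[1.9392, -1.6392]  P^+=[0.1915 -0.2142; -0.2142 1.8115]
step 3: x^-=[1.7231, -1.9209]  P^-=[0.2929 0.0075; 0.0075 2.7125]  S=[0.7698]  K=[0.3827; 0.8202]  nu=[-1.7913]  x^+=[1.0376, -3.3901]  P^+=[0.1801 -0.2341; -0.2341 2.1947]

x_post = [1.0376, -3.3901]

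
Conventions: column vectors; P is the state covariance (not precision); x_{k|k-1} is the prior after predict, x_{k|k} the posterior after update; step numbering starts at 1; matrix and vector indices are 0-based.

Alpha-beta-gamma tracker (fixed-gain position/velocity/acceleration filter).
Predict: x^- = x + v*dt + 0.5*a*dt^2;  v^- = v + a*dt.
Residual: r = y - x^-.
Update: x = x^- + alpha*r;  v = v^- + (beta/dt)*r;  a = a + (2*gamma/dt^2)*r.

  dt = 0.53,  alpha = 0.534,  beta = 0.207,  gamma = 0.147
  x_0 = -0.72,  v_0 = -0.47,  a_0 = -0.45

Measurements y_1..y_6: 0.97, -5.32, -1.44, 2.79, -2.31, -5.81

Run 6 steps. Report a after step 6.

step 1: x_pred=-1.0323  r=2.0023  x^+=0.0369  v^+=0.0735  a^+=1.6457
step 2: x_pred=0.3070  r=-5.6270  x^+=-2.6978  v^+=-1.2520  a^+=-4.2438
step 3: x_pred=-3.9574  r=2.5174  x^+=-2.6131  v^+=-2.5180  a^+=-1.6090
step 4: x_pred=-4.1736  r=6.9636  x^+=-0.4550  v^+=-0.6510  a^+=5.6794
step 5: x_pred=-0.0024  r=-2.3076  x^+=-1.2347  v^+=1.4578  a^+=3.2642
step 6: x_pred=-0.0036  r=-5.8064  x^+=-3.1042  v^+=0.9200  a^+=-2.8131

a_post = -2.8131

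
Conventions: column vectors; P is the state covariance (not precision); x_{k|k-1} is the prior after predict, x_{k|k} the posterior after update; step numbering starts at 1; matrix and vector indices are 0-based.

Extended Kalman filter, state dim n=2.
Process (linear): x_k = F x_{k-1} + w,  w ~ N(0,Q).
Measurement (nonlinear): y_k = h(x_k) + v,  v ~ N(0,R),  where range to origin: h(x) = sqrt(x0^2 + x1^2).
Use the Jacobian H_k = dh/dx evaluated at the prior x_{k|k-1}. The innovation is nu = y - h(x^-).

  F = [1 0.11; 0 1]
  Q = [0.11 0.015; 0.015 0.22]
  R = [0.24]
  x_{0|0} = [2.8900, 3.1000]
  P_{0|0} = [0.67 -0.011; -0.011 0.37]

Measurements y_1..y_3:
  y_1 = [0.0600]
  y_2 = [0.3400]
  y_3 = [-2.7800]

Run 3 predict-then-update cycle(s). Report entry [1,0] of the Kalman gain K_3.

K[1,0] = 0.3621

step 1: x^-=[3.2310, 3.1000]  P^-=[0.7821 0.0447; 0.0447 0.5900]  H_jac=[0.7216 0.6923]  S=[0.9747]  K=[0.6107; 0.4522]  nu=[-4.4177]  x^+=[0.5330, 1.1024]  P^+=[0.4185 -0.2245; -0.2245 0.3907]
step 2: x^-=[0.6542, 1.1024]  P^-=[0.4838 -0.1665; -0.1665 0.6107]  H_jac=[0.5103 0.8600]  S=[0.6715]  K=[0.1545; 0.6556]  nu=[-0.9419]  x^+=[0.5087, 0.4849]  P^+=[0.4678 -0.2345; -0.2345 0.3221]
step 3: x^-=[0.5620, 0.4849]  P^-=[0.5301 -0.1841; -0.1841 0.5421]  H_jac=[0.7571 0.6533]  S=[0.5932]  K=[0.4739; 0.3621]  nu=[-3.5223]  x^+=[-1.1074, -0.7905]  P^+=[0.3969 -0.2859; -0.2859 0.4644]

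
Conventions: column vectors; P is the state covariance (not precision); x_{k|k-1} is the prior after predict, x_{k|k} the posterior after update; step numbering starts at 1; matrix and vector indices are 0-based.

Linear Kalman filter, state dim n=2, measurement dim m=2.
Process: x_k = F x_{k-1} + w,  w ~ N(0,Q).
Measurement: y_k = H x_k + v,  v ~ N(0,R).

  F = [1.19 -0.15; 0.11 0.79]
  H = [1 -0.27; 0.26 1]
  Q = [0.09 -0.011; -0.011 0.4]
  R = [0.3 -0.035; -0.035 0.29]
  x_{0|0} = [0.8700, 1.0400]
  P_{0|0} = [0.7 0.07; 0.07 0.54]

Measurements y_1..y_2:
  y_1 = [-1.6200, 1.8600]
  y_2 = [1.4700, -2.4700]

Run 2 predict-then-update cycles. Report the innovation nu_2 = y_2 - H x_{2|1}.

step 1: x^-=[0.8793, 0.9173]  P^-=[1.0684 0.0813; 0.0813 0.7577]  S=[1.3798 0.1138; 0.1138 1.1621]  K=[0.7389 0.2366; -0.1458 0.6844]  nu=[-2.2516, 0.7141]  x^+=[-0.6155, 1.7343]  P^+=[0.2102 -0.0119; -0.0119 0.2067]
step 2: x^-=[-0.9926, 1.3024]  P^-=[0.3965 -0.0190; -0.0190 0.5295]  S=[0.7454 -0.0925; -0.0925 0.8364]  K=[0.5590 0.1624; -0.1414 0.6115]  nu=[2.8143, -3.5143]  x^+=[0.0098, -1.2444]  P^+=[0.1583 -0.0136; -0.0136 0.1858]

innov = [2.8143, -3.5143]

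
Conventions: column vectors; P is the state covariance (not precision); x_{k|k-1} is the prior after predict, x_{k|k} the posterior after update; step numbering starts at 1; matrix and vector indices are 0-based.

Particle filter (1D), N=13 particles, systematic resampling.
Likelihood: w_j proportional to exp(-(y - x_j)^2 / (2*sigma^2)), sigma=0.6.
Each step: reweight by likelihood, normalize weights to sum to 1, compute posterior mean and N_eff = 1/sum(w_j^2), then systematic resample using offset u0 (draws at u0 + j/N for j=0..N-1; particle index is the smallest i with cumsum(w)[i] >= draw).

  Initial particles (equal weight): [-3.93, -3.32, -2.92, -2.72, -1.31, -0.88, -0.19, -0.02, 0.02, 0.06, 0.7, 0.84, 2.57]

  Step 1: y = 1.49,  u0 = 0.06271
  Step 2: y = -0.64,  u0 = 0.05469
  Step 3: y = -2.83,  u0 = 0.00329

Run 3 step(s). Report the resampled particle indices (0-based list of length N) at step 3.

step 1: w=[0.0000, 0.0000, 0.0000, 0.0000, 0.0000, 0.0003, 0.0148, 0.0313, 0.0370, 0.0434, 0.3125, 0.4135, 0.1472]  mean=0.9439  Neff=3.3925  idx=[8, 10, 10, 10, 10, 11, 11, 11, 11, 11, 11, 12, 12]
step 2: w=[0.4696, 0.0710, 0.0710, 0.0710, 0.0710, 0.0410, 0.0410, 0.0410, 0.0410, 0.0410, 0.0410, 0.0000, 0.0000]  mean=0.4151  Neff=3.9868  idx=[0, 0, 0, 0, 0, 0, 1, 2, 3, 4, 6, 8, 10]
step 3: w=[0.1663, 0.1663, 0.1663, 0.1663, 0.1663, 0.1663, 0.0004, 0.0004, 0.0004, 0.0004, 0.0001, 0.0001, 0.0001]  mean=0.0213  Neff=6.0229  idx=[0, 0, 0, 1, 1, 2, 2, 3, 3, 4, 4, 5, 5]

resampled_idx = [0, 0, 0, 1, 1, 2, 2, 3, 3, 4, 4, 5, 5]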